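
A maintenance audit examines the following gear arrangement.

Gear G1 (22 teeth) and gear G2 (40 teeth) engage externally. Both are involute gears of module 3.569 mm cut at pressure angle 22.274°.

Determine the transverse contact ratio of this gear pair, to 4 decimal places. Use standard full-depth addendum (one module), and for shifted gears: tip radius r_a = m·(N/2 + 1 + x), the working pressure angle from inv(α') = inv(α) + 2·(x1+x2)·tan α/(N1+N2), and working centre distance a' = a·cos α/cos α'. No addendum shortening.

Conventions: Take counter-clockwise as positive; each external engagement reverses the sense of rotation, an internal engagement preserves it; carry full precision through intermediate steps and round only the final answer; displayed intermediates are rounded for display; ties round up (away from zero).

topology: single-mesh involute geometry — m = 3.569, 22T/40T pair
base radii: r_b1 = 36.329565, r_b2 = 66.053754
tip radii: r_a1 = 42.828000, r_a2 = 74.949000
no profile shift: α' = α, a' = a
action lengths: √(r_a1²−r_b1²) = 22.680395, √(r_a2²−r_b2²) = 35.415451
base pitch p_b = π·m·cos α = 10.375699
CR = (22.680395 + 35.415451 − 110.639000·sin 22.27400°)/10.375699 = 1.557452
contact ratio ≈ 1.5575

1.5575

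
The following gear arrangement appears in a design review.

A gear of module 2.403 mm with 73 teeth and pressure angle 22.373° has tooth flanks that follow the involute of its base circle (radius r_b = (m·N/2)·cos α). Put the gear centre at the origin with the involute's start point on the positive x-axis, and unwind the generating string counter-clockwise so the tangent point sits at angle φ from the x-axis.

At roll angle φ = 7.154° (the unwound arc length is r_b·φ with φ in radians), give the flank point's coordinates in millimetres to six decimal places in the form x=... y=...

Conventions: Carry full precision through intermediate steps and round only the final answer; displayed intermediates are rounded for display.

x=81.736990 y=0.052546

topology: single-mesh involute geometry — m = 2.403, N = 73
pitch radius r_p = m·N/2 = 2.403·73/2 = 87.709500
base radius r_b = r_p·cos α = 87.709500·cos 22.373° = 81.107212
roll angle φ = 7.154° = 0.12486085 rad
x = r_b·(cos φ + φ·sin φ) = 81.736990
y = r_b·(sin φ − φ·cos φ) = 0.052546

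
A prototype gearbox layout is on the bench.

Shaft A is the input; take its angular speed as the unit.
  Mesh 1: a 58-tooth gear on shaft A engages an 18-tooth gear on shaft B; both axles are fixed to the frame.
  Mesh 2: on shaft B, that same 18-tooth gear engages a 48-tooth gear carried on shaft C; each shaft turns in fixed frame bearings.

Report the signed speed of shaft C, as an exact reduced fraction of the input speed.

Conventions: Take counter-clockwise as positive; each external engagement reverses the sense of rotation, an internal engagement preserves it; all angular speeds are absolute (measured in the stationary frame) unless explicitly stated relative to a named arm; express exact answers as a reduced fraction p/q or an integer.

2-mesh fixed-axis compound train (all bearings frame-fixed)
mesh 1 [58T→18T]: |ω|/ω_in = 1×58/18 = 29/9, sense flips to −
mesh 2 [18T→48T]: |ω|/ω_in = (29/9)×18/48 = 29/24, sense flips to +
signed output speed (× input speed) = 29/24

29/24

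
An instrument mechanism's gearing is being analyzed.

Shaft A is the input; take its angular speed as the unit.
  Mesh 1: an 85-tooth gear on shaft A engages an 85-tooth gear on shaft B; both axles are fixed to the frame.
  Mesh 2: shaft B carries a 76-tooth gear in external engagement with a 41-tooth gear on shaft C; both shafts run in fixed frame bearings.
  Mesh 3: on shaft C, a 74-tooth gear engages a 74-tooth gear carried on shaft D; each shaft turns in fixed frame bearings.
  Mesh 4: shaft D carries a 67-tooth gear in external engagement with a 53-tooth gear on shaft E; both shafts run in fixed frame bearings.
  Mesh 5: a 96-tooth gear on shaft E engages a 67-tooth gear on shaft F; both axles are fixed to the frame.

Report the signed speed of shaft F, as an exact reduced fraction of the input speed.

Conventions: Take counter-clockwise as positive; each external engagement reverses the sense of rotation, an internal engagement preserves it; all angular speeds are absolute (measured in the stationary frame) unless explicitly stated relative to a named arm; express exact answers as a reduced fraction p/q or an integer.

5-mesh fixed-axis compound train (all bearings frame-fixed)
mesh 1 [85T→85T]: |ω|/ω_in = 1×85/85 = 1, sense flips to −
mesh 2 [76T→41T]: |ω|/ω_in = 1×76/41 = 76/41, sense flips to +
mesh 3 [74T→74T]: |ω|/ω_in = (76/41)×74/74 = 76/41, sense flips to −
mesh 4 [67T→53T]: |ω|/ω_in = (76/41)×67/53 = 5092/2173, sense flips to +
mesh 5 [96T→67T]: |ω|/ω_in = (5092/2173)×96/67 = 7296/2173, sense flips to −
signed output speed (× input speed) = -7296/2173

-7296/2173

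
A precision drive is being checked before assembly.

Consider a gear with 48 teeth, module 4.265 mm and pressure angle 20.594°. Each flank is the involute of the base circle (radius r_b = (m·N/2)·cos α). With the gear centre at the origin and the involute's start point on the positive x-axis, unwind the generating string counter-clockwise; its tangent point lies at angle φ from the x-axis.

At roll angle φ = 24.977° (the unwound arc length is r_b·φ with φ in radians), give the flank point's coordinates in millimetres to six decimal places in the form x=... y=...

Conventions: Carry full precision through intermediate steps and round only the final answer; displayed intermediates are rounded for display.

x=104.495325 y=2.596013

recognized (one wheel, involute flank): single-mesh tooth geometry, m = 4.265, N = 48
pitch radius r_p = m·N/2 = 4.265·48/2 = 102.360000
base radius r_b = r_p·cos α = 102.360000·cos 20.594° = 95.818825
roll angle φ = 24.977° = 0.43593089 rad
x = r_b·(cos φ + φ·sin φ) = 104.495325
y = r_b·(sin φ − φ·cos φ) = 2.596013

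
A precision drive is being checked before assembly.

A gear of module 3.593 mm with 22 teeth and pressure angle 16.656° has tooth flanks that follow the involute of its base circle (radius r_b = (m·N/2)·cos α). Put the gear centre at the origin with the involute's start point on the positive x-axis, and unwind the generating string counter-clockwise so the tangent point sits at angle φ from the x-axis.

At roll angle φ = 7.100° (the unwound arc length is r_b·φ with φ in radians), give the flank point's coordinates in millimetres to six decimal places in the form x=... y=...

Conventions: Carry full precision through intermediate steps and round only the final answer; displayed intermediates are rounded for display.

class = single-mesh tooth geometry [base-circle involute, m = 3.593, 22T]
pitch radius r_p = m·N/2 = 3.593·22/2 = 39.523000
base radius r_b = r_p·cos α = 39.523000·cos 16.656° = 37.864729
roll angle φ = 7.100° = 0.12391838 rad
x = r_b·(cos φ + φ·sin φ) = 38.154335
y = r_b·(sin φ − φ·cos φ) = 0.023980

x=38.154335 y=0.023980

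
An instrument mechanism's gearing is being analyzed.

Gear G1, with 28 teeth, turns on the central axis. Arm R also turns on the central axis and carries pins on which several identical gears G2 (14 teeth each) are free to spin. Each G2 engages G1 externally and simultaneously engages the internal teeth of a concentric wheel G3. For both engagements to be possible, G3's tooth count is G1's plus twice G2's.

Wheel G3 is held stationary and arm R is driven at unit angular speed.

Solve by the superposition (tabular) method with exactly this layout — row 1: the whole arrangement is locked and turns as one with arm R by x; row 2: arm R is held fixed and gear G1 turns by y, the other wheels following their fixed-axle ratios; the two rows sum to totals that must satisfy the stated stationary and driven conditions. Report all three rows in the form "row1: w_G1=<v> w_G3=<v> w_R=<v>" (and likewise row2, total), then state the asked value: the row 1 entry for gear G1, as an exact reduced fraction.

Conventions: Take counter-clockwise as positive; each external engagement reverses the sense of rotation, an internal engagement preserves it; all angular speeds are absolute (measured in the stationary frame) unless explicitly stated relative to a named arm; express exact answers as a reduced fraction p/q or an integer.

row1: w_G1=1 w_G3=1 w_R=1
row2: w_G1=2 w_G3=-1 w_R=0
total: w_G1=3 w_G3=0 w_R=1
asked value: 1

topology: planetary set — G1 28T / G2 14T / G3 56T, arm = carrier (Willis)
row 1 — lock + rotate with arm: ω_sun = ω_ring = ω_arm = x
row 2: sun turns y, ring = −(28/56)·y, arm 0
boundary: total ω_ring = x − (28/56)·y = 0 and total ω_arm = x = 1  ⇒  y = 2, x = 1
row 2 ring = −(28/56)·2 = -1
totals (row 1 + row 2): sun 1 + 2 = 3, ring 1 + (-1) = 0, arm 1 + 0 = 1
asked cell (row1, sun) = 1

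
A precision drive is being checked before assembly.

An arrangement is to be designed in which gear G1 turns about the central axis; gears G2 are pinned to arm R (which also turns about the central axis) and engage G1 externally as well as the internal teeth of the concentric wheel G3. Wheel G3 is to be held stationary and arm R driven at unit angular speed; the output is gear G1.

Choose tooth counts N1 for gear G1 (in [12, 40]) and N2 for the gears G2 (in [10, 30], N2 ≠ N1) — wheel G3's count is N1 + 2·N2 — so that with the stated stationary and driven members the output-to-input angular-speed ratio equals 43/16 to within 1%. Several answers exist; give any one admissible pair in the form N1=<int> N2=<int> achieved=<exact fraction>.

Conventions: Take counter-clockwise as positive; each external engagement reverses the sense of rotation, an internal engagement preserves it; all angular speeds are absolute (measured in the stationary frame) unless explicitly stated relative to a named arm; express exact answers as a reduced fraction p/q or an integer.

class = planetary set [ratio 43/16 wanted; Willis about the carrier]
Willis with ω_ring = 0: ω_sun/ω_arm = (N1+N3)/N1; set equal to 43/16  ⇒  N3/N1 = 43/16 − 1 = 27/16
N3 = N1 + 2·N2  ⇒  N2/N1 = (N3/N1 − 1)/2 = (27/16 − 1)/2 = 11/32
smallest multiple with N1 ≥ 12 and N2 ≥ 10: k = 1  ⇒  N1 = 1·32 = 32, N2 = 1·11 = 11 (N1 ≤ 40, N2 ≤ 30, N2 ≠ N1 ✓), N3 = 32 + 2·11 = 54
check: (N1+N3)/N1 with N1 = 32, N3 = 54 gives 43/16; |achieved − target| = 0 ≤ 43/1600 ✓

N1=32 N2=11 achieved=43/16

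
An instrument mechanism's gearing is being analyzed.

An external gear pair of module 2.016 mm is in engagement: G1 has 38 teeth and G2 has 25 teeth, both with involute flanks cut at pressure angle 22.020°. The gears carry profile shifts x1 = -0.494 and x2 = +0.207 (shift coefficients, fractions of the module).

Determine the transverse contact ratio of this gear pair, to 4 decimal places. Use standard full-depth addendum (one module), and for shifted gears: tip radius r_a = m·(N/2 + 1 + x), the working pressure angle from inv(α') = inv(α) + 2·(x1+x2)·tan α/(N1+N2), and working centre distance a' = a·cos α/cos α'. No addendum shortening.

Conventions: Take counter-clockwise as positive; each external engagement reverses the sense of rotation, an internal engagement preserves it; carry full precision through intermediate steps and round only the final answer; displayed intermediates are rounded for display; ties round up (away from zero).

1.6152

recognized (one external pair, fixed centres): single-mesh tooth geometry, m = 2.016, N1 = 38, N2 = 25
base radii: r_b1 = 35.509839, r_b2 = 23.361736
tip radii: r_a1 = 39.324096, r_a2 = 27.633312
inv(α') = inv(22.020°) + 2·(-0.494+0.207)·tan α/(38+25) = 0.01642600  ⇒  α' = 20.63584°
a' = a·cos α / cos α' = 63.5040·cos 22.020°/cos 20.63584° = 62.907785
action lengths: √(r_a1²−r_b1²) = 16.894846, √(r_a2²−r_b2²) = 14.759038
base pitch p_b = π·m·cos α = 5.871445
CR = (16.894846 + 14.759038 − 62.907785·sin 20.63584°)/5.871445 = 1.615186
contact ratio ≈ 1.6152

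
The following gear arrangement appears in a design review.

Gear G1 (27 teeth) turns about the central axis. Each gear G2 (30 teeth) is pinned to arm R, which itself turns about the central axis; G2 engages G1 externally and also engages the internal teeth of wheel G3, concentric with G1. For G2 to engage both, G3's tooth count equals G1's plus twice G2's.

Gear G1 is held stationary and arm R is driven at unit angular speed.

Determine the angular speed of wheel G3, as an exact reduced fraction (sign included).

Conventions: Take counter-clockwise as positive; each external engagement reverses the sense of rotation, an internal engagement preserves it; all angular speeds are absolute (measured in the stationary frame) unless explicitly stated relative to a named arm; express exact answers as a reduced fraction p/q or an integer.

planetary set (27T centre, 30T on arm, 87T internal) — Willis relation
ring teeth: 27 + 2·30 = 87
27(ω_sun−ω_arm) = −87(ω_ring−ω_arm),  ω_sun = 0, ω_arm = 1
ω_ring = 1 − (27/87)(0−1) = 38/29
exact speed ratio = 38/29

38/29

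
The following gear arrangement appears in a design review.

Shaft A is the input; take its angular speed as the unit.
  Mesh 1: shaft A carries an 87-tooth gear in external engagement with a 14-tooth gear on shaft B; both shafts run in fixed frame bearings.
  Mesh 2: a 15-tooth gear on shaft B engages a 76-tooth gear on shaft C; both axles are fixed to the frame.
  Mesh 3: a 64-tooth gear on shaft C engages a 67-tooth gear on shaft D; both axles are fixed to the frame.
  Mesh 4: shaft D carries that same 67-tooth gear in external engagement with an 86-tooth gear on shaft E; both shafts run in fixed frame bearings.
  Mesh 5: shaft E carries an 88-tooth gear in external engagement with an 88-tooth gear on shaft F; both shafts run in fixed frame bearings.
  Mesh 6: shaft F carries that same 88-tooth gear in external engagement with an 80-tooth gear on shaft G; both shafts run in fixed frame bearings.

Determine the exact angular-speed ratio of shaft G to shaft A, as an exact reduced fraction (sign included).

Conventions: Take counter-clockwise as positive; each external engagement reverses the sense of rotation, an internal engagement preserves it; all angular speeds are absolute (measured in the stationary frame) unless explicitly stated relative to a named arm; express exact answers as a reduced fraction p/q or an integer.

class = fixed-axis compound train [6 meshes; 6 ratios multiply, 6 sense flips]
mesh 1 [87T→14T]: running ratio 87/14, sense −
mesh 2 [15T→76T]: running ratio 1305/1064, sense +
mesh 3 [64T→67T]: running ratio 10440/8911, sense −
mesh 4 [67T→86T]: running ratio 5220/5719, sense +
mesh 5 [88T→88T]: running ratio 5220/5719, sense −
mesh 6 [88T→80T]: running ratio 5742/5719, sense +
ω_out/ω_in = 5742/5719

5742/5719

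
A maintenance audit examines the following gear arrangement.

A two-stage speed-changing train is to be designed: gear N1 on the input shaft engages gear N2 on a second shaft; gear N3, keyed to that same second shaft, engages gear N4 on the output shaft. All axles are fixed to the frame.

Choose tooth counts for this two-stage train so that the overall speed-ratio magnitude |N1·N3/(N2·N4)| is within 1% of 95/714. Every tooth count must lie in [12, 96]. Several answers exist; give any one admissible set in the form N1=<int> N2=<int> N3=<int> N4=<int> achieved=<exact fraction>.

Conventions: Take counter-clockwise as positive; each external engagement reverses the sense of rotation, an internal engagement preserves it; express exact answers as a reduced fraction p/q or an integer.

N1=15 N2=34 N3=19 N4=63 achieved=95/714

design class (target 95/714): fixed-axis compound train
target = 95/714 in lowest terms: an exact hit needs N1·N3 = k·95 and N2·N4 = k·714 for one integer k, every count in [12, 96]; additionally prefer no 1:1 stage (N1 ≠ N2, N3 ≠ N4)
k = 1…2: no 1:1-free in-range split of k·95 and k·714 into factor pairs; take k = 3
k = 3: N1·N3 = 285 = 15·19, N2·N4 = 2142 = 34·63
achieved = 15·19/(34·63) = 95/714; |achieved − target| = 0 ≤ 19/14280 ✓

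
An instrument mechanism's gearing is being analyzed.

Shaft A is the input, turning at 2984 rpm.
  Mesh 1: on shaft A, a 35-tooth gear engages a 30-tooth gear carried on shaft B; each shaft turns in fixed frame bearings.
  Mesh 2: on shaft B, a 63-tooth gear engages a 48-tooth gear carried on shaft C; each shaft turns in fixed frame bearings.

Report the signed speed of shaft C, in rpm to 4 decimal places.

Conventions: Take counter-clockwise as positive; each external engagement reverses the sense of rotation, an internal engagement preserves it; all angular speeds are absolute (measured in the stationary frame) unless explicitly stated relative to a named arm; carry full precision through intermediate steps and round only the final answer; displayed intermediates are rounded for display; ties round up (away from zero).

topology: fixed-axis compound train — 2 meshes, A→C
mesh 1 [35T→30T]: ω = 2984.0000×35/30 = 3481.3333 rpm, sense flips to −
mesh 2 [63T→48T]: ω = 3481.3333×63/48 = 4569.2500 rpm, sense flips to +
signed output speed = +4569.2500 rpm

+4569.2500 rpm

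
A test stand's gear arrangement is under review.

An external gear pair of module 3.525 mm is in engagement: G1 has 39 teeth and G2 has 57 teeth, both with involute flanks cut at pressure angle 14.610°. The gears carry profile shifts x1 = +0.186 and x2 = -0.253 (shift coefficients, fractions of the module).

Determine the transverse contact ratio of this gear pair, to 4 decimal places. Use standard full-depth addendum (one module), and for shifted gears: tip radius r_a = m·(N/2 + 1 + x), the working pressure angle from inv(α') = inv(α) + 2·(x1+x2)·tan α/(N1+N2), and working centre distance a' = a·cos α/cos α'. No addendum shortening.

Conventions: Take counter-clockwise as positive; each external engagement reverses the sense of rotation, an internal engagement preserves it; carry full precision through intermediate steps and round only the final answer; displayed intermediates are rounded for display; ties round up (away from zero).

recognized (one external pair, fixed centres): single-mesh tooth geometry, m = 3.525, N1 = 39, N2 = 57
base radii: r_b1 = 66.514884, r_b2 = 97.214061
tip radii: r_a1 = 72.918150, r_a2 = 103.095675
inv(α') = inv(14.610°) + 2·(+0.186-0.253)·tan α/(39+57) = 0.00531042  ⇒  α' = 14.29621°
a' = a·cos α / cos α' = 169.2000·cos 14.610°/cos 14.29621° = 168.961327
action lengths: √(r_a1²−r_b1²) = 29.880208, √(r_a2²−r_b2²) = 34.324110
base pitch p_b = π·m·cos α = 10.716034
CR = (29.880208 + 34.324110 − 168.961327·sin 14.29621°)/10.716034 = 2.097966
contact ratio ≈ 2.0980

2.0980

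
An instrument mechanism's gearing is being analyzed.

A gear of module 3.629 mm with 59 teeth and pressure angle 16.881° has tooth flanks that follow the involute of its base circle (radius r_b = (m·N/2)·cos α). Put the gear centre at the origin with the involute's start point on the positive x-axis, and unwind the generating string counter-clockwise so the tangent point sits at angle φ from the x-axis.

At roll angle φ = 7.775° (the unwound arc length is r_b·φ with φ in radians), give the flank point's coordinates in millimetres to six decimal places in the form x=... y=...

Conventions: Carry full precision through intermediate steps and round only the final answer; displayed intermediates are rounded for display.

topology: single-mesh involute geometry — m = 3.629, N = 59
pitch radius r_p = m·N/2 = 3.629·59/2 = 107.055500
base radius r_b = r_p·cos α = 107.055500·cos 16.881° = 102.442471
roll angle φ = 7.775° = 0.13569935 rad
x = r_b·(cos φ + φ·sin φ) = 103.381337
y = r_b·(sin φ − φ·cos φ) = 0.085171

x=103.381337 y=0.085171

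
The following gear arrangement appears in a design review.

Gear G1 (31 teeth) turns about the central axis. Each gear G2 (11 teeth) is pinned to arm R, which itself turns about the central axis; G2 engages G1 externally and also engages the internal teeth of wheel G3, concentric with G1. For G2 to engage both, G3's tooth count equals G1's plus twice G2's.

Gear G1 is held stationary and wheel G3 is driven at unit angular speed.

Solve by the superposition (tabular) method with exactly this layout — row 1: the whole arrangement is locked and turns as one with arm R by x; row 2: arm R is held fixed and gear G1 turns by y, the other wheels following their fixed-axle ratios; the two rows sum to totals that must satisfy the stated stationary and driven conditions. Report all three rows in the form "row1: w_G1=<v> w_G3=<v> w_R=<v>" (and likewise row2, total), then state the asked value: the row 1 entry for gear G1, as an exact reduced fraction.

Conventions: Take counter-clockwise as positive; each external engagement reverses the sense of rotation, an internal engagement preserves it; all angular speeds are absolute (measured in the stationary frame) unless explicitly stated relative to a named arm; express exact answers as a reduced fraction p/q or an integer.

class = planetary set [G3 = 31+2·11 = 53; Willis about the carrier]
row 1 — lock + rotate with arm: ω_sun = ω_ring = ω_arm = x
row 2: sun turns y, ring = −(31/53)·y, arm 0
boundary: total ω_sun = x + y = 0 and total ω_ring = x − (31/53)·y = 1  ⇒  y = -53/84, x = 53/84
row 2 ring = −(31/53)·(-53/84) = 31/84
totals (row 1 + row 2): sun 53/84 + (-53/84) = 0, ring 53/84 + 31/84 = 1, arm 53/84 + 0 = 53/84
asked cell (row1, sun) = 53/84

row1: w_G1=53/84 w_G3=53/84 w_R=53/84
row2: w_G1=-53/84 w_G3=31/84 w_R=0
total: w_G1=0 w_G3=1 w_R=53/84
asked value: 53/84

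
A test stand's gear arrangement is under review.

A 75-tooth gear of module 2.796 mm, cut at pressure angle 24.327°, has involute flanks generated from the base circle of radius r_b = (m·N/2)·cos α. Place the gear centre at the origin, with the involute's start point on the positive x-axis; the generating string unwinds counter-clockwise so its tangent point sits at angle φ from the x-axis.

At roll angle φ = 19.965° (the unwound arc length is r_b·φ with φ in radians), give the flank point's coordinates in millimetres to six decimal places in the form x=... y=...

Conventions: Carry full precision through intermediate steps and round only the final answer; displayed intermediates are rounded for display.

class = single-mesh tooth geometry [base-circle involute, m = 2.796, 75T]
pitch radius r_p = m·N/2 = 2.796·75/2 = 104.850000
base radius r_b = r_p·cos α = 104.850000·cos 24.327° = 95.540290
roll angle φ = 19.965° = 0.34845499 rad
x = r_b·(cos φ + φ·sin φ) = 101.165698
y = r_b·(sin φ − φ·cos φ) = 1.331138

x=101.165698 y=1.331138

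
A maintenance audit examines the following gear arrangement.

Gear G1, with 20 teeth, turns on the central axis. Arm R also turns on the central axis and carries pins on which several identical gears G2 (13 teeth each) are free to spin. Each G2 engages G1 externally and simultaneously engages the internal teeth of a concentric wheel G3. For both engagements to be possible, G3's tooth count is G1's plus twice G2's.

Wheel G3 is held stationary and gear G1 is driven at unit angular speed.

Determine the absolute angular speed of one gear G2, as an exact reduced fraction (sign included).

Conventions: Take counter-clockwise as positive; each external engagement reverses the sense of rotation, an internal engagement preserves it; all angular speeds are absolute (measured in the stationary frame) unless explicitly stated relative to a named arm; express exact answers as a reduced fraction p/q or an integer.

planetary set (20T centre, 13T on arm, 46T internal) — Willis relation
ring teeth: 20 + 2·13 = 46
20(ω_sun−ω_arm) = −46(ω_ring−ω_arm),  ω_ring = 0, ω_sun = 1
20(1−ω_arm) = −46(0−ω_arm)  ⇒  66·ω_arm = 20  ⇒  ω_arm = 10/33
sun–planet mesh: 20·(1−10/33) = −13·(ω_p−ω_arm)  ⇒  ω_p−ω_arm = -460/429
ω_p = 10/33 − 460/429 = -10/13
exact speed ratio = -10/13

-10/13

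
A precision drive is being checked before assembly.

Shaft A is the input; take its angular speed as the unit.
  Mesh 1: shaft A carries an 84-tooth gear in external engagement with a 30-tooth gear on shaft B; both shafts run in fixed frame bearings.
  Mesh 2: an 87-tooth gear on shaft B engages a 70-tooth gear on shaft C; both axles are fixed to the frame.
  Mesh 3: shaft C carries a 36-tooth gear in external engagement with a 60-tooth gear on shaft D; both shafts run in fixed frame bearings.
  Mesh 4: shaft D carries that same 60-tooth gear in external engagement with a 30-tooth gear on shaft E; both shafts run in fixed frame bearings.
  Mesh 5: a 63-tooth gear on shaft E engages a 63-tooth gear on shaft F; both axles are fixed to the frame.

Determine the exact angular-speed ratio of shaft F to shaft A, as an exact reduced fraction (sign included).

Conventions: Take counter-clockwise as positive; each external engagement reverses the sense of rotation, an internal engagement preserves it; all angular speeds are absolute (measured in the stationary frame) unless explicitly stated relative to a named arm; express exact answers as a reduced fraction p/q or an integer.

-522/125

class = fixed-axis compound train [5 meshes; 5 ratios multiply, 5 sense flips]
mesh 1 [84T→30T]: running ratio 14/5, sense −
mesh 2 [87T→70T]: running ratio 87/25, sense +
mesh 3 [36T→60T]: running ratio 261/125, sense −
mesh 4 [60T→30T]: running ratio 522/125, sense +
mesh 5 [63T→63T]: running ratio 522/125, sense −
ω_out/ω_in = -522/125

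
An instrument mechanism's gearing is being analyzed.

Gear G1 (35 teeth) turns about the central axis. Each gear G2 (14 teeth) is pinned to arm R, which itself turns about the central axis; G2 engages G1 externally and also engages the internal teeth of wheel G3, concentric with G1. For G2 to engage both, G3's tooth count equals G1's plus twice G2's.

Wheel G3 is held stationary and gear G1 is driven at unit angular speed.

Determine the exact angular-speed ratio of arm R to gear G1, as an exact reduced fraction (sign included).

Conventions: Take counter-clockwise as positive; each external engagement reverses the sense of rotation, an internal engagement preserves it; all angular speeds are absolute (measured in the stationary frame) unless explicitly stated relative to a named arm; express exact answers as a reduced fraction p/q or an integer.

5/14

class = planetary set [G3 = 35+2·14 = 63; Willis about the carrier]
ring teeth: 35 + 2·14 = 63
35(ω_sun−ω_arm) = −63(ω_ring−ω_arm),  ω_ring = 0, ω_sun = 1
35(1−ω_arm) = −63(0−ω_arm)  ⇒  98·ω_arm = 35  ⇒  ω_arm = 5/14
ω_out/ω_in = 5/14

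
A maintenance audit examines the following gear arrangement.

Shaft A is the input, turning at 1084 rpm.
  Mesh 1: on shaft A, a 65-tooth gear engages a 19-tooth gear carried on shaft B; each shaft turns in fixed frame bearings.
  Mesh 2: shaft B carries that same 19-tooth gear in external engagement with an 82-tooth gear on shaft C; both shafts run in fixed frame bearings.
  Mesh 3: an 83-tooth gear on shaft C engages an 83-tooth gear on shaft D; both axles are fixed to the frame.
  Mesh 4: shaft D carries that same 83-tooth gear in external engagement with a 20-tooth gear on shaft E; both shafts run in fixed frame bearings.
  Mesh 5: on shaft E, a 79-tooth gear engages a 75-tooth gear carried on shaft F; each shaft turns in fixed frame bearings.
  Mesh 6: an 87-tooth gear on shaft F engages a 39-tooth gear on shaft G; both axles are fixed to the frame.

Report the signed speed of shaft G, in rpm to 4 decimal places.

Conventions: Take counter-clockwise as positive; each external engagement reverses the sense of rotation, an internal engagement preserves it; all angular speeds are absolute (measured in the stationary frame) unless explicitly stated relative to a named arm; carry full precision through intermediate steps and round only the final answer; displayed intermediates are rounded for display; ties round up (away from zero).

+8379.0997 rpm

topology: fixed-axis compound train — 6 meshes, A→G
mesh 1 [65T→19T]: ω = 1084.0000×65/19 = 3708.4211 rpm, sense flips to −
mesh 2 [19T→82T]: ω = 3708.4211×19/82 = 859.2683 rpm, sense flips to +
mesh 3 [83T→83T]: ω = 859.2683×83/83 = 859.2683 rpm, sense flips to −
mesh 4 [83T→20T]: ω = 859.2683×83/20 = 3565.9634 rpm, sense flips to +
mesh 5 [79T→75T]: ω = 3565.9634×79/75 = 3756.1481 rpm, sense flips to −
mesh 6 [87T→39T]: ω = 3756.1481×87/39 = 8379.0997 rpm, sense flips to +
signed output speed = +8379.0997 rpm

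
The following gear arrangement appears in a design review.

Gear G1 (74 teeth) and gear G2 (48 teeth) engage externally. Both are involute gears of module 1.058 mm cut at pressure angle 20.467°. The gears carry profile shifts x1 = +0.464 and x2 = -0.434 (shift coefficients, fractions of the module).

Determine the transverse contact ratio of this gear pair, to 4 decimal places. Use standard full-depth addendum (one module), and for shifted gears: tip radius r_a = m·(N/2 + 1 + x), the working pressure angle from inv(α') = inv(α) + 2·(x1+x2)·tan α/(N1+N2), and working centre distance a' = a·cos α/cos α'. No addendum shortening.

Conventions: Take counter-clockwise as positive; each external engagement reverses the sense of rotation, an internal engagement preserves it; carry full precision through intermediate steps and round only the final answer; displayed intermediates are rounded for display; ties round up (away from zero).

topology: single-mesh involute geometry — m = 1.058, 74T/48T pair
base radii: r_b1 = 36.674859, r_b2 = 23.789098
tip radii: r_a1 = 40.694912, r_a2 = 25.990828
inv(α') = inv(20.467°) + 2·(+0.464-0.434)·tan α/(74+48) = 0.01619537  ⇒  α' = 20.54220°
a' = a·cos α / cos α' = 64.5380·cos 20.467°/cos 20.54220° = 64.569684
action lengths: √(r_a1²−r_b1²) = 17.636058, √(r_a2²−r_b2²) = 10.469095
base pitch p_b = π·m·cos α = 3.113986
CR = (17.636058 + 10.469095 − 64.569684·sin 20.54220°)/3.113986 = 1.749474
contact ratio ≈ 1.7495

1.7495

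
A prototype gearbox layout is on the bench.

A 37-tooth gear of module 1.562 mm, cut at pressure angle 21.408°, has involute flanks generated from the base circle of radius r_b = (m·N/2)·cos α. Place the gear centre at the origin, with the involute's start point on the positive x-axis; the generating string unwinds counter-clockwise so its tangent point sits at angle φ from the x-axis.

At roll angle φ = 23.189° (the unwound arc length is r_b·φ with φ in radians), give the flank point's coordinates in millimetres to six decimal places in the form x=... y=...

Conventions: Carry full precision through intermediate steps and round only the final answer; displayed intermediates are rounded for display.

x=29.017236 y=0.584832

recognized (one wheel, involute flank): single-mesh tooth geometry, m = 1.562, N = 37
pitch radius r_p = m·N/2 = 1.562·37/2 = 28.897000
base radius r_b = r_p·cos α = 28.897000·cos 21.408° = 26.903247
roll angle φ = 23.189° = 0.40472440 rad
x = r_b·(cos φ + φ·sin φ) = 29.017236
y = r_b·(sin φ − φ·cos φ) = 0.584832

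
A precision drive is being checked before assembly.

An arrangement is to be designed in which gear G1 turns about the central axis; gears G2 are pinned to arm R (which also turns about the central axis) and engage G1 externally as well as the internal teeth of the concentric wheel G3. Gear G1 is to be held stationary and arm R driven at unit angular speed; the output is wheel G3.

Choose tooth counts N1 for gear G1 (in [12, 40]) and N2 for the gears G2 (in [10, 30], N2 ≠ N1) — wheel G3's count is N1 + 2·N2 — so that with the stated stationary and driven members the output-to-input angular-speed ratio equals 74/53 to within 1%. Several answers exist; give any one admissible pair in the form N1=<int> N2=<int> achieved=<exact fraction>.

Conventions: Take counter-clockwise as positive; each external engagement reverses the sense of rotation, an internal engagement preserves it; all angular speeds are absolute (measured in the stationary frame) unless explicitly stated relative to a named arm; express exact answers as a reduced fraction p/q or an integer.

design class (target 74/53): planetary set
Willis with ω_sun = 0: ω_ring/ω_arm = (N1+N3)/N3; set equal to 74/53  ⇒  N3/N1 = 1/(74/53 − 1) = 53/21
N3 = N1 + 2·N2  ⇒  N2/N1 = (N3/N1 − 1)/2 = (53/21 − 1)/2 = 16/21
smallest multiple with N1 ≥ 12 and N2 ≥ 10: k = 1  ⇒  N1 = 1·21 = 21, N2 = 1·16 = 16 (N1 ≤ 40, N2 ≤ 30, N2 ≠ N1 ✓), N3 = 21 + 2·16 = 53
check: (N1+N3)/N3 with N1 = 21, N3 = 53 gives 74/53; |achieved − target| = 0 ≤ 37/2650 ✓

N1=21 N2=16 achieved=74/53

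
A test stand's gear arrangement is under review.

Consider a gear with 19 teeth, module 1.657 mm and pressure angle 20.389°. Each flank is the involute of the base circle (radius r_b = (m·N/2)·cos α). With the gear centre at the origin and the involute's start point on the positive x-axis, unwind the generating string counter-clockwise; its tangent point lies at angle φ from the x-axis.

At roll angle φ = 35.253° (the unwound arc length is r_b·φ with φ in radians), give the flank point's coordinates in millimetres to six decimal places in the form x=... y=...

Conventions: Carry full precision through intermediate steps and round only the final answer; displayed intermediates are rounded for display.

recognized (one wheel, involute flank): single-mesh tooth geometry, m = 1.657, N = 19
pitch radius r_p = m·N/2 = 1.657·19/2 = 15.741500
base radius r_b = r_p·cos α = 15.741500·cos 20.389° = 14.755278
roll angle φ = 35.253° = 0.61528092 rad
x = r_b·(cos φ + φ·sin φ) = 17.289409
y = r_b·(sin φ − φ·cos φ) = 1.102847

x=17.289409 y=1.102847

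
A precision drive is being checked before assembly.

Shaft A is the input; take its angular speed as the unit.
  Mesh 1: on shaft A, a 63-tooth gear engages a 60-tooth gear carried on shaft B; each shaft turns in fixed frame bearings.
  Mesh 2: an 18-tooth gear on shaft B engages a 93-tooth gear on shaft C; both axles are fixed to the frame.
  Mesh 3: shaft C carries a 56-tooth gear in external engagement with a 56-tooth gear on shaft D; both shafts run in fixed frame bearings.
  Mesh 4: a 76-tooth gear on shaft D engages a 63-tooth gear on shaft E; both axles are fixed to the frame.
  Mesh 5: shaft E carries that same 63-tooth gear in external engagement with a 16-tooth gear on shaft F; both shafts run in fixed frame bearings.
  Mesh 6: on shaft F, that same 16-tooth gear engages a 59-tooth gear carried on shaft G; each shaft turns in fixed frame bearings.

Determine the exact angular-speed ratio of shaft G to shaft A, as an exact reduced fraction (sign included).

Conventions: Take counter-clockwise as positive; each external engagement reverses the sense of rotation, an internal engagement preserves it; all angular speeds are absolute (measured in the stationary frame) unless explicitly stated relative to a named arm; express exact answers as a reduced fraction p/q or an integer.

2394/9145

class = fixed-axis compound train [6 meshes; 6 ratios multiply, 6 sense flips]
mesh 1 [63T→60T]: running ratio 21/20, sense −
mesh 2 [18T→93T]: running ratio 63/310, sense +
mesh 3 [56T→56T]: running ratio 63/310, sense −
mesh 4 [76T→63T]: running ratio 38/155, sense +
mesh 5 [63T→16T]: running ratio 1197/1240, sense −
mesh 6 [16T→59T]: running ratio 2394/9145, sense +
ω_out/ω_in = 2394/9145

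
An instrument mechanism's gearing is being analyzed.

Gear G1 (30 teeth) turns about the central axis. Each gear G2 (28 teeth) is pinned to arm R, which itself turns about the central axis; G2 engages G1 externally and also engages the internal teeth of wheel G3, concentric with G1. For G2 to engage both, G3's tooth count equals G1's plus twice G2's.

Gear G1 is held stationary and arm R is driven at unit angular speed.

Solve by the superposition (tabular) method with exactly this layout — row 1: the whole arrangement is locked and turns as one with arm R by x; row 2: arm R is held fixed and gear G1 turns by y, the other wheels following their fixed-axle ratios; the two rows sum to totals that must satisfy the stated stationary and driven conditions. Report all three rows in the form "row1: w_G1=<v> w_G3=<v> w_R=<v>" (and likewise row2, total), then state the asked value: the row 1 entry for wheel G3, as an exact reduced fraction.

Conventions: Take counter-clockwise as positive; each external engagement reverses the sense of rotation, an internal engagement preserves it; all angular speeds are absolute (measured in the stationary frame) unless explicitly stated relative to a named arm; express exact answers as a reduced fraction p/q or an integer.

planetary set (30T centre, 28T on arm, 86T internal) — Willis relation
row 1: whole set turns with the arm by x
row 2: sun turns y, ring = −(30/86)·y, arm 0
boundary: total ω_sun = x + y = 0 and total ω_arm = x = 1  ⇒  y = -1, x = 1
row 2 ring = −(30/86)·(-1) = 15/43
totals (row 1 + row 2): sun 1 + (-1) = 0, ring 1 + 15/43 = 58/43, arm 1 + 0 = 1
asked cell (row1, ring) = 1

row1: w_G1=1 w_G3=1 w_R=1
row2: w_G1=-1 w_G3=15/43 w_R=0
total: w_G1=0 w_G3=58/43 w_R=1
asked value: 1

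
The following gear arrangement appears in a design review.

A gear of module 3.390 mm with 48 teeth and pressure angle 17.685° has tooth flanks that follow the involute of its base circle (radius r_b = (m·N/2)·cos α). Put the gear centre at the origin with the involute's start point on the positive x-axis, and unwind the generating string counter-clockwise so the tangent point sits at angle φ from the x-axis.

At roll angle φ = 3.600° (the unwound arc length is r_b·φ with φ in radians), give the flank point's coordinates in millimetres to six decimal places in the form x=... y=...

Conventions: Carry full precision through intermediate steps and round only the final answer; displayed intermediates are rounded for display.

x=77.667869 y=0.006407

single-mesh involute tooth geometry (48T wheel at module 3.390)
pitch radius r_p = m·N/2 = 3.390·48/2 = 81.360000
base radius r_b = r_p·cos α = 81.360000·cos 17.685° = 77.515011
roll angle φ = 3.600° = 0.06283185 rad
x = r_b·(cos φ + φ·sin φ) = 77.667869
y = r_b·(sin φ − φ·cos φ) = 0.006407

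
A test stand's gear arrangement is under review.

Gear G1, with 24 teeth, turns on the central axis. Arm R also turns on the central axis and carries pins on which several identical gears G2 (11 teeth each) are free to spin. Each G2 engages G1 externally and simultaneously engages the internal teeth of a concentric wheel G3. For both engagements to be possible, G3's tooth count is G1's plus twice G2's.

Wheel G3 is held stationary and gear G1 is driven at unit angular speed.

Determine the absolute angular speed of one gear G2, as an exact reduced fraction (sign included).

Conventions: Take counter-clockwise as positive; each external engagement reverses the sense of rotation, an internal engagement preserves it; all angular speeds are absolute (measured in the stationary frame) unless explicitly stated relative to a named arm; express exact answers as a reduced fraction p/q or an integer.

recognized (axles ride arm R): planetary set, 24/11/46 teeth
ring teeth: 24 + 2·11 = 46
24(ω_sun−ω_arm) = −46(ω_ring−ω_arm),  ω_ring = 0, ω_sun = 1
24(1−ω_arm) = −46(0−ω_arm)  ⇒  70·ω_arm = 24  ⇒  ω_arm = 12/35
sun–planet mesh: 24·(1−12/35) = −11·(ω_p−ω_arm)  ⇒  ω_p−ω_arm = -552/385
ω_p = 12/35 − 552/385 = -12/11
exact speed ratio = -12/11

-12/11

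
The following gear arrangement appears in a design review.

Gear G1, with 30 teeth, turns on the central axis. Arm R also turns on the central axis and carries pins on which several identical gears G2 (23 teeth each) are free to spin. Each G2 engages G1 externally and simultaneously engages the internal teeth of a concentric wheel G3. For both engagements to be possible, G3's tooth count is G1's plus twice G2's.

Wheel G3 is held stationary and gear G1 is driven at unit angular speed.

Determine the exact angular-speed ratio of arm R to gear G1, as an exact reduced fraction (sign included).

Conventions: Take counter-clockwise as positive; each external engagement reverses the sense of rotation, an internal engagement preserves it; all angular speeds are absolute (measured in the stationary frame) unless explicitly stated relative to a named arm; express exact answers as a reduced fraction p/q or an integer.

recognized (axles ride arm R): planetary set, 30/23/76 teeth
ring teeth: 30 + 2·23 = 76
30(ω_sun−ω_arm) = −76(ω_ring−ω_arm),  ω_ring = 0, ω_sun = 1
30(1−ω_arm) = −76(0−ω_arm)  ⇒  106·ω_arm = 30  ⇒  ω_arm = 15/53
ω_out/ω_in = 15/53

15/53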